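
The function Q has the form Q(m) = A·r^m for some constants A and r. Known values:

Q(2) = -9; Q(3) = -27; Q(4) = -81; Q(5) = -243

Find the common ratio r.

3

Consecutive ratio: -27/(-9) = 3, and -81/(-27) = 3, so r = 3.
Then A·3^2 = -9 gives A = -1, and Q(m) = -1·3^m.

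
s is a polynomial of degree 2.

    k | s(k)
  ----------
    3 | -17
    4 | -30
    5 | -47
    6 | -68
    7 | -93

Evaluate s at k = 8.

First differences: -13, -17, -21, -25. Second differences: -4, -4, -4.
Level-2 differences are constant, so s has degree 2.
Fitting a degree-2 polynomial gives s(k) = -2k² + k - 2.
Then s(8) = -122.

-122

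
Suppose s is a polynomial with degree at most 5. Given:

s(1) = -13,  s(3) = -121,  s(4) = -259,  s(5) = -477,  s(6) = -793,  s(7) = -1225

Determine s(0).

-7

Write s(n) = an^5 + bn^4 + cn³ + dn² + en + p; the 6 given values yield a linear system in the 6 coefficients.
Solving, the top 2 coefficients vanish, and s(n) = -3n³ - 4n² + n - 7.
Then s(0) = -7.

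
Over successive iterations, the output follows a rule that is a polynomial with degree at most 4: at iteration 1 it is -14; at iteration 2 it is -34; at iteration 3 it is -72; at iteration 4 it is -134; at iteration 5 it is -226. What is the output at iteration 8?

Write the value at t as f(t).
First differences: -20, -38, -62, -92. Second differences: -18, -24, -30. Third differences: -6, -6.
Level-3 differences are constant, so f has degree 3.
Fitting a degree-3 polynomial gives f(t) = -t³ - 3t² - 4t - 6.
Then f(8) = -742.

-742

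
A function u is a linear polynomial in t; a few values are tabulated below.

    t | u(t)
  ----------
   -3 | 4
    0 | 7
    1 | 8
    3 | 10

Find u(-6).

Write u(t) = at + b; the 4 given values yield a linear system in the 2 coefficients.
Solving, u(t) = t + 7.
Then u(-6) = 1.

1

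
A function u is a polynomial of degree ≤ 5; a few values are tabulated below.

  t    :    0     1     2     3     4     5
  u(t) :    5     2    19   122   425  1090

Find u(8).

First differences: -3, 17, 103, 303, 665. Second differences: 20, 86, 200, 362. Third differences: 66, 114, 162. Fourth differences: 48, 48.
Level-4 differences are constant, so u has degree 4.
Fitting a degree-4 polynomial gives u(t) = 2t^4 - t³ - t² - 3t + 5.
Then u(8) = 7597.

7597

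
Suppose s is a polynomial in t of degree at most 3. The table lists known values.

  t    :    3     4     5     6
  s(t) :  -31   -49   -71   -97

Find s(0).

-1

First differences: -18, -22, -26. Second differences: -4, -4.
Level-2 differences are constant, so s has degree 2.
Fitting a degree-2 polynomial gives s(t) = -2t² - 4t - 1.
Then s(0) = -1.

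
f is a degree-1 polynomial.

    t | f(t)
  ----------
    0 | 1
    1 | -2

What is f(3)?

Write f(t) = at + b; the 2 given values yield a linear system in the 2 coefficients.
Solving, f(t) = -3t + 1.
Then f(3) = -8.

-8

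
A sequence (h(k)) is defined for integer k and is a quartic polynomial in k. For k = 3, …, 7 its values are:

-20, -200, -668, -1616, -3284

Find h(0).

-8

Write h(k) = ak^4 + bk³ + ck² + dk + e; the 5 given values yield a linear system in the 5 coefficients.
Solving, h(k) = -2k^4 + 4k³ + 2k² + 8k - 8.
Then h(0) = -8.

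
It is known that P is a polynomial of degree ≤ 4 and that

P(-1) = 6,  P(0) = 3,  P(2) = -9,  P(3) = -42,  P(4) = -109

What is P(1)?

Write P(n) = an^4 + bn³ + cn² + dn + e; the 5 given values yield a linear system in the 5 coefficients.
Solving, the leading coefficient vanishes, and P(n) = -2n³ + n² + 3.
Then P(1) = 2.

2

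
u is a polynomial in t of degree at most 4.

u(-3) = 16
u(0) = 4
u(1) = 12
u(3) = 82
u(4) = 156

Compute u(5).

264

Write u(t) = at^4 + bt³ + ct² + dt + e; the 5 given values yield a linear system in the 5 coefficients.
Solving, the leading coefficient vanishes, and u(t) = t³ + 5t² + 2t + 4.
Then u(5) = 264.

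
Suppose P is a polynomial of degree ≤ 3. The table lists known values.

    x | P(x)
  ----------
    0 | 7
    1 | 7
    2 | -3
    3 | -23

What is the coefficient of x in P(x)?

Write P(x) = ax³ + bx² + cx + d; the 4 given values yield a linear system in the 4 coefficients.
Solving, the leading coefficient vanishes, and P(x) = -5x² + 5x + 7.
The coefficient of x is 5.

5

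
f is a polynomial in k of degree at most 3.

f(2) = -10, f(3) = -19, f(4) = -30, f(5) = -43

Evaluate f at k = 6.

Write f(k) = ak³ + bk² + ck + d; the 4 given values yield a linear system in the 4 coefficients.
Solving, the leading coefficient vanishes, and f(k) = -k² - 4k + 2.
Then f(6) = -58.

-58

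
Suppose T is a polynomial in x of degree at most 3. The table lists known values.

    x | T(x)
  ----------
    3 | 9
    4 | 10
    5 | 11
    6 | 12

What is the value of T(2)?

First differences: 1, 1, 1.
Level-1 differences are constant, so T has degree 1.
Fitting a degree-1 polynomial gives T(x) = x + 6.
Then T(2) = 8.

8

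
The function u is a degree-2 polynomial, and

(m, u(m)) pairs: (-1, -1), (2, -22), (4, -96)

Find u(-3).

Write u(m) = am² + bm + c; the 3 given values yield a linear system in the 3 coefficients.
Solving, u(m) = -6m² - m + 4.
Then u(-3) = -47.

-47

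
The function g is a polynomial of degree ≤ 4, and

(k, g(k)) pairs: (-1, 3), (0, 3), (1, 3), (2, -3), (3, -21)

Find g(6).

Write g(k) = ak^4 + bk³ + ck² + dk + e; the 5 given values yield a linear system in the 5 coefficients.
Solving, the leading coefficient vanishes, and g(k) = -k³ + k + 3.
Then g(6) = -207.

-207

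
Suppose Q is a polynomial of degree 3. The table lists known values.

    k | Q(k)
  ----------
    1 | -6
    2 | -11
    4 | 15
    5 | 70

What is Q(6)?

Write Q(k) = ak³ + bk² + ck + d; the 4 given values yield a linear system in the 4 coefficients.
Solving, Q(k) = 2k³ - 8k² + 5k - 5.
Then Q(6) = 169.

169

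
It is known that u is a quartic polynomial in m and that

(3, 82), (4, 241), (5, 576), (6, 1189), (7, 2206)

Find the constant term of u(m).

Write u(m) = am^4 + bm³ + cm² + dm + e; the 5 given values yield a linear system in the 5 coefficients.
Solving, u(m) = m^4 - m³ + 3m² + 1.
The constant term is u(0) = 1.

1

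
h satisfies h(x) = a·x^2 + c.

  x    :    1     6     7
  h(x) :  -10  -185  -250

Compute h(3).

From h(1) = -10 and h(6) = -185: 1a + c = -10 and 36a + c = -185.
Subtracting: 35a = -175, so a = -5; then c = -10 − (-5)·1 = -5.
So h(x) = -5x² − 5, and h(3) = -50.

-50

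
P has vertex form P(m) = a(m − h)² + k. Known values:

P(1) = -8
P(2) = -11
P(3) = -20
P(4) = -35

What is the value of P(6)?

-83

First differences -3, -9, -15; second difference -6 = 2a, so a = -3.
Expanding, the m-coefficient is −2ah = 6h; matching it to the data gives h = 1, and then k = -8.
So P(m) = -3(m − 1)² − 8.
P(6) = -3·5² − 8 = -83.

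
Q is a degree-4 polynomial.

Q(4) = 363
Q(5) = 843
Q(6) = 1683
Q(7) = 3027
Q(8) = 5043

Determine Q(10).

Write Q(n) = an^4 + bn³ + cn² + dn + e; the 5 given values yield a linear system in the 5 coefficients.
Solving, Q(n) = n^4 + 2n³ - n² - 2n + 3.
Then Q(10) = 11883.

11883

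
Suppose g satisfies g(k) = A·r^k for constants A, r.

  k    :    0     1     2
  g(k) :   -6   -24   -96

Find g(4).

-1536

Consecutive ratio: -24/(-6) = 4, and -96/(-24) = 4, so r = 4.
Then A·4^0 = -6 gives A = -6, and g(k) = -6·4^k.
g(4) = -6·4^4 = -1536.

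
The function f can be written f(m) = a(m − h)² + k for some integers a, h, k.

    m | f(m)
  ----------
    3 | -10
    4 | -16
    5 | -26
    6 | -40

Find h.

2

First differences -6, -10, -14; second difference -4 = 2a, so a = -2.
Expanding, the m-coefficient is −2ah = 4h; matching it to the data gives h = 2, and then k = -8.
So f(m) = -2(m − 2)² − 8.
Hence h = 2.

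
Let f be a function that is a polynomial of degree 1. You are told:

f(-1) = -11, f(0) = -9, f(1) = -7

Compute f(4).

Write f(m) = am + b; the 3 given values yield a linear system in the 2 coefficients.
Solving, f(m) = 2m - 9.
Then f(4) = -1.

-1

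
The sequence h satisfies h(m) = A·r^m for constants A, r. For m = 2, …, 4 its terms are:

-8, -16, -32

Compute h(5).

-64

Consecutive ratio: -16/(-8) = 2, and -32/(-16) = 2, so r = 2.
Then A·2^2 = -8 gives A = -2, and h(m) = -2·2^m.
h(5) = -2·2^5 = -64.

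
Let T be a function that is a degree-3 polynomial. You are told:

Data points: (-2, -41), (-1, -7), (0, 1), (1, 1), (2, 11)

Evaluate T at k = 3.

First differences: 34, 8, 0, 10. Second differences: -26, -8, 10. Third differences: 18, 18.
Level-3 differences are constant, so T has degree 3.
Extending the table by one column gives the next first difference 38, so T(3) = 11 + 38 = 49.

49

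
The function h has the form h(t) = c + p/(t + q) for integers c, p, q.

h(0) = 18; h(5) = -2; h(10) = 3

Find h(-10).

8

(h(t) − c)(t + q) = p for each data point; the three points give a linear system in c and q, then p follows.
Solving: c = 6, q = -2, p = -24, so h(t) = 6 − 24/(t − 2).
Then h(-10) = 6 − 24/(-12) = 8.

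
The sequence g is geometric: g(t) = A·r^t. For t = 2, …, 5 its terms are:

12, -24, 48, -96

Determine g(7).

Consecutive ratio: -24/12 = -2, and 48/(-24) = -2, so r = -2.
Then A·(-2)^2 = 12 gives A = 3, and g(t) = 3·(-2)^t.
g(7) = 3·(-2)^7 = -384.

-384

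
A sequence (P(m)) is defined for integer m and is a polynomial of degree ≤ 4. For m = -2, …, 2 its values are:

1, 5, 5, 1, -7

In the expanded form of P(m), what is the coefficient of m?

-2

First differences: 4, 0, -4, -8. Second differences: -4, -4, -4.
Level-2 differences are constant, so P has degree 2.
Fitting a degree-2 polynomial gives P(m) = -2m² - 2m + 5.
The coefficient of m is -2.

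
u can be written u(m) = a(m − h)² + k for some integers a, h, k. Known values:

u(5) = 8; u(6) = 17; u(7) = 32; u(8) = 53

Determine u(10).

113

First differences 9, 15, 21; second difference 6 = 2a, so a = 3.
Expanding, the m-coefficient is −2ah = -6h; matching it to the data gives h = 4, and then k = 5.
So u(m) = 3(m − 4)² + 5.
u(10) = 3·6² + 5 = 113.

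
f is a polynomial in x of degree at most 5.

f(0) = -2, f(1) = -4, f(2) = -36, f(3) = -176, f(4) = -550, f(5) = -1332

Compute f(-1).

0

First differences: -2, -32, -140, -374, -782. Second differences: -30, -108, -234, -408. Third differences: -78, -126, -174. Fourth differences: -48, -48.
Level-4 differences are constant, so f has degree 4.
Fitting a degree-4 polynomial gives f(x) = -2x^4 - x³ + 2x² - x - 2.
Then f(-1) = 0.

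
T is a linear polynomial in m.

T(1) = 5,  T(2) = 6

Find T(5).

9

Write T(m) = am + b; the 2 given values yield a linear system in the 2 coefficients.
Solving, T(m) = m + 4.
Then T(5) = 9.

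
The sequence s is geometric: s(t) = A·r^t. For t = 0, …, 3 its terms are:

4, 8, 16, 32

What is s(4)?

64

Consecutive ratio: 8/4 = 2, and 16/8 = 2, so r = 2.
Then A·2^0 = 4 gives A = 4, and s(t) = 4·2^t.
s(4) = 4·2^4 = 64.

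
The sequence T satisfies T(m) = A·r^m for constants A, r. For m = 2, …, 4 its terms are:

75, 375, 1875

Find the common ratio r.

5

Consecutive ratio: 375/75 = 5, and 1875/375 = 5, so r = 5.
Then A·5^2 = 75 gives A = 3, and T(m) = 3·5^m.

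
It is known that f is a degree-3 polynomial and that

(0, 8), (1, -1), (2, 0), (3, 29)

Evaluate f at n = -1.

9

Write f(n) = an³ + bn² + cn + d; the 4 given values yield a linear system in the 4 coefficients.
Solving, f(n) = 3n³ - 4n² - 8n + 8.
Then f(-1) = 9.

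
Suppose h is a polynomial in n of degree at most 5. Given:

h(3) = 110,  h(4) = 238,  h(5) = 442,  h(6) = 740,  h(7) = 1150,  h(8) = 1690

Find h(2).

First differences: 128, 204, 298, 410, 540. Second differences: 76, 94, 112, 130. Third differences: 18, 18, 18.
Level-3 differences are constant, so h has degree 3.
Fitting a degree-3 polynomial gives h(n) = 3n³ + 2n² + 3n + 2.
Then h(2) = 40.

40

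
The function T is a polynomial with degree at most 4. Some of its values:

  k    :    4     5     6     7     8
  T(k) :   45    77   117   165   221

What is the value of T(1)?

Write T(k) = ak^4 + bk³ + ck² + dk + e; the 5 given values yield a linear system in the 5 coefficients.
Solving, the top 2 coefficients vanish, and T(k) = 4k² - 4k - 3.
Then T(1) = -3.

-3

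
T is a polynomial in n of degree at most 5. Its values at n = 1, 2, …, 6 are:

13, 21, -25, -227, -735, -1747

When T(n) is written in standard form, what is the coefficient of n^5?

0

Write T(n) = an^5 + bn^4 + cn³ + dn² + en + p; the 6 given values yield a linear system in the 6 coefficients.
Solving, the leading coefficient vanishes, and T(n) = -2n^4 + 3n³ + 5n² + 2n + 5.
The coefficient of n^5 is 0.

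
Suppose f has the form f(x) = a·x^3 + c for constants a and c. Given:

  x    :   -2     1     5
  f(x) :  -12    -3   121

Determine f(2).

4

From f(-2) = -12 and f(1) = -3: -8a + c = -12 and 1a + c = -3.
Subtracting: 9a = 9, so a = 1; then c = -12 − 1·(-8) = -4.
So f(x) = 1x³ − 4, and f(2) = 4.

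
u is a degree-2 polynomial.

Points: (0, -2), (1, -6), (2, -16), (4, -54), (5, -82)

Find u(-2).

-12

Write u(m) = am² + bm + c; the 5 given values yield a linear system in the 3 coefficients.
Solving, u(m) = -3m² - m - 2.
Then u(-2) = -12.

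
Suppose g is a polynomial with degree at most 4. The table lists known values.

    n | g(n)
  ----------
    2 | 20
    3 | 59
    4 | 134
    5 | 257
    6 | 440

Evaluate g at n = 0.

Write g(n) = an^4 + bn³ + cn² + dn + e; the 5 given values yield a linear system in the 5 coefficients.
Solving, the leading coefficient vanishes, and g(n) = 2n³ + n + 2.
Then g(0) = 2.

2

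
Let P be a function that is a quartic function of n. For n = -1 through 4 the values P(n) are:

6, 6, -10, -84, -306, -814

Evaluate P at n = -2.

First differences: 0, -16, -74, -222, -508. Second differences: -16, -58, -148, -286. Third differences: -42, -90, -138. Fourth differences: -48, -48.
Level-4 differences are constant, so P has degree 4.
Fitting a degree-4 polynomial gives P(n) = -2n^4 - 3n³ - 6n² - 5n + 6.
Then P(-2) = -16.

-16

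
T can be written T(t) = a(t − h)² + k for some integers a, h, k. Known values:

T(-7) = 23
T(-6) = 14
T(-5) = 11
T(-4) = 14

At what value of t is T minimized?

-5

First differences -9, -3, 3; second difference 6 = 2a, so a = 3.
Expanding, the t-coefficient is −2ah = -6h; matching it to the data gives h = -5, and then k = 11.
So T(t) = 3(t + 5)² + 11.
Hence h = -5.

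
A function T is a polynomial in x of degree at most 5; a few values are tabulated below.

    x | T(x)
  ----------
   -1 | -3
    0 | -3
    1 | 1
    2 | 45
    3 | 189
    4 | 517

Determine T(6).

First differences: 0, 4, 44, 144, 328. Second differences: 4, 40, 100, 184. Third differences: 36, 60, 84. Fourth differences: 24, 24.
Level-4 differences are constant, so T has degree 4.
Fitting a degree-4 polynomial gives T(x) = x^4 + 4x³ + x² - 2x - 3.
Then T(6) = 2181.

2181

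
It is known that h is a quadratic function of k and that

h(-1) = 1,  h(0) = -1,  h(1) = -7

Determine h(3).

-31

Write h(k) = ak² + bk + c; the 3 given values yield a linear system in the 3 coefficients.
Solving, h(k) = -2k² - 4k - 1.
Then h(3) = -31.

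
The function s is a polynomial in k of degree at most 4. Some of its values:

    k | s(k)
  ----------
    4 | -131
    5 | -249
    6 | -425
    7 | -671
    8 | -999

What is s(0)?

First differences: -118, -176, -246, -328. Second differences: -58, -70, -82. Third differences: -12, -12.
Level-3 differences are constant, so s has degree 3.
Fitting a degree-3 polynomial gives s(k) = -2k³ + k² - 5k + 1.
The constant term is s(0) = 1.

1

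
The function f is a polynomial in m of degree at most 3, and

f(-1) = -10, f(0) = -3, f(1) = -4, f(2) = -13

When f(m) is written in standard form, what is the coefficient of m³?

0

Write f(m) = am³ + bm² + cm + d; the 4 given values yield a linear system in the 4 coefficients.
Solving, the leading coefficient vanishes, and f(m) = -4m² + 3m - 3.
The coefficient of m³ is 0.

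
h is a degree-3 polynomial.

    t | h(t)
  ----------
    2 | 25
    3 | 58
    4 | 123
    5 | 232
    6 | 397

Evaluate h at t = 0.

First differences: 33, 65, 109, 165. Second differences: 32, 44, 56. Third differences: 12, 12.
Level-3 differences are constant, so h has degree 3.
Fitting a degree-3 polynomial gives h(t) = 2t³ - 2t² + 5t + 7.
Then h(0) = 7.

7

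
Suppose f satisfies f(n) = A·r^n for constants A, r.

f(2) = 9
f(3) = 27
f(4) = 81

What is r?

3

Consecutive ratio: 27/9 = 3, and 81/27 = 3, so r = 3.
Then A·3^2 = 9 gives A = 1, and f(n) = 1·3^n.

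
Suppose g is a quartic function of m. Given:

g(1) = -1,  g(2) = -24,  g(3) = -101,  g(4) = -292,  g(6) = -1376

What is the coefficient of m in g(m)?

-2

Write g(m) = am^4 + bm³ + cm² + dm + e; the 5 given values yield a linear system in the 5 coefficients.
Solving, g(m) = -m^4 - 2m² - 2m + 4.
The coefficient of m is -2.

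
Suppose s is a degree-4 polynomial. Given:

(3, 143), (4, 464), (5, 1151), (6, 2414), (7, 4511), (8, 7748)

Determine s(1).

First differences: 321, 687, 1263, 2097, 3237. Second differences: 366, 576, 834, 1140. Third differences: 210, 258, 306. Fourth differences: 48, 48.
Level-4 differences are constant, so s has degree 4.
Fitting a degree-4 polynomial gives s(n) = 2n^4 - n³ + n² + n - 4.
Then s(1) = -1.

-1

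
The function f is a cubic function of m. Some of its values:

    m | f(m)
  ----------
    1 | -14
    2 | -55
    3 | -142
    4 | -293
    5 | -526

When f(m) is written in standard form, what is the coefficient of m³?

Write f(m) = am³ + bm² + cm + d; the 5 given values yield a linear system in the 4 coefficients.
Solving, f(m) = -3m³ - 5m² - 5m - 1.
The coefficient of m³ is -3.

-3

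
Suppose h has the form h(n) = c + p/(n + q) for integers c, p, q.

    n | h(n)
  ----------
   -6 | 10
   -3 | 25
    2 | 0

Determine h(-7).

(h(n) − c)(n + q) = p for each data point; the three points give a linear system in c and q, then p follows.
Solving: c = 5, q = 2, p = -20, so h(n) = 5 − 20/(n + 2).
Then h(-7) = 5 − 20/(-5) = 9.

9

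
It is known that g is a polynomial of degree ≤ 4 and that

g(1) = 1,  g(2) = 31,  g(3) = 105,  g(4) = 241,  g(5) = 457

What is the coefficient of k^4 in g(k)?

First differences: 30, 74, 136, 216. Second differences: 44, 62, 80. Third differences: 18, 18.
Level-3 differences are constant, so g has degree 3.
Fitting a degree-3 polynomial gives g(k) = 3k³ + 4k² - 3k - 3.
The coefficient of k^4 is 0.

0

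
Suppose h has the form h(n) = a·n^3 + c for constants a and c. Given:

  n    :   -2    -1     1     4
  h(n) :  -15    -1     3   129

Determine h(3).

From h(-2) = -15 and h(-1) = -1: -8a + c = -15 and -1a + c = -1.
Subtracting: 7a = 14, so a = 2; then c = -15 − 2·(-8) = 1.
So h(n) = 2n³ + 1, and h(3) = 55.

55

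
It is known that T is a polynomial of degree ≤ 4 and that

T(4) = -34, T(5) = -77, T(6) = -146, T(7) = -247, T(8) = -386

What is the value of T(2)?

Write T(k) = ak^4 + bk³ + ck² + dk + e; the 5 given values yield a linear system in the 5 coefficients.
Solving, the leading coefficient vanishes, and T(k) = -k³ + 2k² - 2.
Then T(2) = -2.

-2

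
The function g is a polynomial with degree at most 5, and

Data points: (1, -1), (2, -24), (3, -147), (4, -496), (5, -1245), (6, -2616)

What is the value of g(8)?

-8352

Write g(x) = ax^5 + bx^4 + cx³ + dx² + ex + p; the 6 given values yield a linear system in the 6 coefficients.
Solving, the leading coefficient vanishes, and g(x) = -2x^4 - x³ + 6x² - 4x.
Then g(8) = -8352.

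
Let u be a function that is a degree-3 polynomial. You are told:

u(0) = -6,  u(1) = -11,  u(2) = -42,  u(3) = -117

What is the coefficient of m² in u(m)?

Write u(m) = am³ + bm² + cm + d; the 4 given values yield a linear system in the 4 coefficients.
Solving, u(m) = -3m³ - 4m² + 2m - 6.
The coefficient of m² is -4.

-4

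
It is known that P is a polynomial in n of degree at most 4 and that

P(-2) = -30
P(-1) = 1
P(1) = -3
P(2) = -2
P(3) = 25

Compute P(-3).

-107

Write P(n) = an^4 + bn³ + cn² + dn + e; the 5 given values yield a linear system in the 5 coefficients.
Solving, the leading coefficient vanishes, and P(n) = 3n³ - 5n² - 5n + 4.
Then P(-3) = -107.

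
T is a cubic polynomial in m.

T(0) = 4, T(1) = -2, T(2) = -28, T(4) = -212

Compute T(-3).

Write T(m) = am³ + bm² + cm + d; the 4 given values yield a linear system in the 4 coefficients.
Solving, T(m) = -3m³ - m² - 2m + 4.
Then T(-3) = 82.

82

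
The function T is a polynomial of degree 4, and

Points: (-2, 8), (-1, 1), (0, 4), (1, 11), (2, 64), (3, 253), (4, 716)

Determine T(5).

First differences: -7, 3, 7, 53, 189, 463. Second differences: 10, 4, 46, 136, 274. Third differences: -6, 42, 90, 138. Fourth differences: 48, 48, 48.
Level-4 differences are constant, so T has degree 4.
Extending the table by one column gives the next first difference 923, so T(5) = 716 + 923 = 1639.

1639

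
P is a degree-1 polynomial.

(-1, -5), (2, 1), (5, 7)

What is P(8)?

13

Write P(n) = an + b; the 3 given values yield a linear system in the 2 coefficients.
Solving, P(n) = 2n - 3.
Then P(8) = 13.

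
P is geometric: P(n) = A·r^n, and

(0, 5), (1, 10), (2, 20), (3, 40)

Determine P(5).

160

Consecutive ratio: 10/5 = 2, and 20/10 = 2, so r = 2.
Then A·2^0 = 5 gives A = 5, and P(n) = 5·2^n.
P(5) = 5·2^5 = 160.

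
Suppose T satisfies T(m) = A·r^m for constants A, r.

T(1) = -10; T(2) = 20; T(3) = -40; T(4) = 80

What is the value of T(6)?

320

Consecutive ratio: 20/(-10) = -2, and -40/20 = -2, so r = -2.
Then A·(-2)^1 = -10 gives A = 5, and T(m) = 5·(-2)^m.
T(6) = 5·(-2)^6 = 320.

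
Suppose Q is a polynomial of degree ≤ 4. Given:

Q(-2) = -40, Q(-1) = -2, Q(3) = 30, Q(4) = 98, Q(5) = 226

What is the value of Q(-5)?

Write Q(t) = at^4 + bt³ + ct² + dt + e; the 5 given values yield a linear system in the 5 coefficients.
Solving, the leading coefficient vanishes, and Q(t) = 3t³ - 6t² - t + 6.
Then Q(-5) = -514.

-514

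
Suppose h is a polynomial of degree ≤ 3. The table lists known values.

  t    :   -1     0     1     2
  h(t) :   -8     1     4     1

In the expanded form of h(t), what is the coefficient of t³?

Write h(t) = at³ + bt² + ct + d; the 4 given values yield a linear system in the 4 coefficients.
Solving, the leading coefficient vanishes, and h(t) = -3t² + 6t + 1.
The coefficient of t³ is 0.

0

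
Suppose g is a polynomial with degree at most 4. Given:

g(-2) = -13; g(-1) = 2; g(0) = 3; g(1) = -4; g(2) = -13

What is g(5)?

8

First differences: 15, 1, -7, -9. Second differences: -14, -8, -2. Third differences: 6, 6.
Level-3 differences are constant, so g has degree 3.
Fitting a degree-3 polynomial gives g(t) = t³ - 4t² - 4t + 3.
Then g(5) = 8.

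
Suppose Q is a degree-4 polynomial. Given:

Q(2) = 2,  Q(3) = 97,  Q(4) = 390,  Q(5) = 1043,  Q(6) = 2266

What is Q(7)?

4317

Write Q(m) = am^4 + bm³ + cm² + dm + e; the 5 given values yield a linear system in the 5 coefficients.
Solving, Q(m) = 2m^4 - m³ - 2m² - 6m - 2.
Then Q(7) = 4317.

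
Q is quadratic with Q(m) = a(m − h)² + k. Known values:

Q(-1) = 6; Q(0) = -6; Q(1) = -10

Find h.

1

First differences -12, -4; second difference 8 = 2a, so a = 4.
Expanding, the m-coefficient is −2ah = -8h; matching it to the data gives h = 1, and then k = -10.
So Q(m) = 4(m − 1)² − 10.
Hence h = 1.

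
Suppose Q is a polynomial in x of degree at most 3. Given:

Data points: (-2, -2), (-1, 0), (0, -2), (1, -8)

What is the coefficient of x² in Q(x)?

-2

First differences: 2, -2, -6. Second differences: -4, -4.
Level-2 differences are constant, so Q has degree 2.
Fitting a degree-2 polynomial gives Q(x) = -2x² - 4x - 2.
The coefficient of x² is -2.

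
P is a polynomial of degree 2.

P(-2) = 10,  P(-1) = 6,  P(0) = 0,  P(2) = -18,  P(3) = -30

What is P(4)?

-44

Write P(m) = am² + bm + c; the 5 given values yield a linear system in the 3 coefficients.
Solving, P(m) = -m² - 7m.
Then P(4) = -44.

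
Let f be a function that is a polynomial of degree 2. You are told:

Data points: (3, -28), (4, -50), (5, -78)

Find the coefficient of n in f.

-1

Write f(n) = an² + bn + c; the 3 given values yield a linear system in the 3 coefficients.
Solving, f(n) = -3n² - n + 2.
The coefficient of n is -1.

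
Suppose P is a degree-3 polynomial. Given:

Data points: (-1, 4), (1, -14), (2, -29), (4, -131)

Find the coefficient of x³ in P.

-2

Write P(x) = ax³ + bx² + cx + d; the 4 given values yield a linear system in the 4 coefficients.
Solving, P(x) = -2x³ + 2x² - 7x - 7.
The coefficient of x³ is -2.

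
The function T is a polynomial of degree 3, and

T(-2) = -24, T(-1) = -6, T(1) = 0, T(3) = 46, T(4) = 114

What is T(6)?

400

Write T(t) = at³ + bt² + ct + d; the 5 given values yield a linear system in the 4 coefficients.
Solving, T(t) = 2t³ - t² + t - 2.
Then T(6) = 400.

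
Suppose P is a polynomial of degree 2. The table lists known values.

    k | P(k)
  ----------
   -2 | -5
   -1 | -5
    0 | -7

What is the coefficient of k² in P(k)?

Write P(k) = ak² + bk + c; the 3 given values yield a linear system in the 3 coefficients.
Solving, P(k) = -k² - 3k - 7.
The coefficient of k² is -1.

-1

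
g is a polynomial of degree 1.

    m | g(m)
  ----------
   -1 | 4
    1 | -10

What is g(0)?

Write g(m) = am + b; the 2 given values yield a linear system in the 2 coefficients.
Solving, g(m) = -7m - 3.
The constant term is g(0) = -3.

-3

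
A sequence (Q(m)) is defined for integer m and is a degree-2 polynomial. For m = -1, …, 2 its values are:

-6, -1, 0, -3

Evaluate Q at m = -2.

First differences: 5, 1, -3. Second differences: -4, -4.
Level-2 differences are constant, so Q has degree 2.
Fitting a degree-2 polynomial gives Q(m) = -2m² + 3m - 1.
Then Q(-2) = -15.

-15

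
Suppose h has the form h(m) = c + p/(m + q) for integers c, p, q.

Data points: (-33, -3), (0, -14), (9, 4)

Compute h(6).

(h(m) − c)(m + q) = p for each data point; the three points give a linear system in c and q, then p follows.
Solving: c = -2, q = -3, p = 36, so h(m) = -2 + 36/(m − 3).
Then h(6) = -2 + 36/3 = 10.

10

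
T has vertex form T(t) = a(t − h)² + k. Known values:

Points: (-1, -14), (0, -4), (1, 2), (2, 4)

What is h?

2

First differences 10, 6, 2; second difference -4 = 2a, so a = -2.
Expanding, the t-coefficient is −2ah = 4h; matching it to the data gives h = 2, and then k = 4.
So T(t) = -2(t − 2)² + 4.
Hence h = 2.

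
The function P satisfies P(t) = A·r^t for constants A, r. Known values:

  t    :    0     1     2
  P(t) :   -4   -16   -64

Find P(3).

-256

Consecutive ratio: -16/(-4) = 4, and -64/(-16) = 4, so r = 4.
Then A·4^0 = -4 gives A = -4, and P(t) = -4·4^t.
P(3) = -4·4^3 = -256.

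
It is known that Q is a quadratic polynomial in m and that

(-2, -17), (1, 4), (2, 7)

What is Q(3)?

8

Write Q(m) = am² + bm + c; the 3 given values yield a linear system in the 3 coefficients.
Solving, Q(m) = -m² + 6m - 1.
Then Q(3) = 8.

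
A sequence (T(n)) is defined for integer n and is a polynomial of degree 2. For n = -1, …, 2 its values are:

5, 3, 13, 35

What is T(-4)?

Write T(n) = an² + bn + c; the 4 given values yield a linear system in the 3 coefficients.
Solving, T(n) = 6n² + 4n + 3.
Then T(-4) = 83.

83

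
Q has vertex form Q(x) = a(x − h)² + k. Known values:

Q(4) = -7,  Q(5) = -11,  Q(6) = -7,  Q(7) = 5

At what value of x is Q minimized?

5

First differences -4, 4, 12; second difference 8 = 2a, so a = 4.
Expanding, the x-coefficient is −2ah = -8h; matching it to the data gives h = 5, and then k = -11.
So Q(x) = 4(x − 5)² − 11.
Hence h = 5.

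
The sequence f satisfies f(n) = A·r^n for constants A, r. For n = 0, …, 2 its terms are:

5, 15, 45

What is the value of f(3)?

Consecutive ratio: 15/5 = 3, and 45/15 = 3, so r = 3.
Then A·3^0 = 5 gives A = 5, and f(n) = 5·3^n.
f(3) = 5·3^3 = 135.

135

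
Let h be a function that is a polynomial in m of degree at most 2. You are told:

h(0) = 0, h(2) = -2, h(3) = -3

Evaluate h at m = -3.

Write h(m) = am² + bm + c; the 3 given values yield a linear system in the 3 coefficients.
Solving, the leading coefficient vanishes, and h(m) = -m.
Then h(-3) = 3.

3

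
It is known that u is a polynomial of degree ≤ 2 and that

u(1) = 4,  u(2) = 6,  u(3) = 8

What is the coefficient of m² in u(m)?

0

Write u(m) = am² + bm + c; the 3 given values yield a linear system in the 3 coefficients.
Solving, the leading coefficient vanishes, and u(m) = 2m + 2.
The coefficient of m² is 0.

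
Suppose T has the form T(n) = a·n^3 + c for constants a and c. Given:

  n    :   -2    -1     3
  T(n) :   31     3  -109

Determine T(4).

-257

From T(-2) = 31 and T(-1) = 3: -8a + c = 31 and -1a + c = 3.
Subtracting: 7a = -28, so a = -4; then c = 31 − (-4)·(-8) = -1.
So T(n) = -4n³ − 1, and T(4) = -257.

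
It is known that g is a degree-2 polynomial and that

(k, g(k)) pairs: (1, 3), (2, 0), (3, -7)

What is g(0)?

2

Write g(k) = ak² + bk + c; the 3 given values yield a linear system in the 3 coefficients.
Solving, g(k) = -2k² + 3k + 2.
The constant term is g(0) = 2.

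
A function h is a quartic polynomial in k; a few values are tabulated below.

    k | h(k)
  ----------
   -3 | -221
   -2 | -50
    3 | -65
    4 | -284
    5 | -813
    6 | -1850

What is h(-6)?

-3134

Write h(k) = ak^4 + bk³ + ck² + dk + e; the 6 given values yield a linear system in the 5 coefficients.
Solving, h(k) = -2k^4 + 3k³ + 3k² - k - 8.
Then h(-6) = -3134.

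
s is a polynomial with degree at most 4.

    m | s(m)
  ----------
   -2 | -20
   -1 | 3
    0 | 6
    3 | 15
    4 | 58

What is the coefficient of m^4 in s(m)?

0

Write s(m) = am^4 + bm³ + cm² + dm + e; the 5 given values yield a linear system in the 5 coefficients.
Solving, the leading coefficient vanishes, and s(m) = 2m³ - 4m² - 3m + 6.
The coefficient of m^4 is 0.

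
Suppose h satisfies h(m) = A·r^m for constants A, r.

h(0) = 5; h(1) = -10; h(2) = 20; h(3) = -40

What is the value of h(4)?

Consecutive ratio: -10/5 = -2, and 20/(-10) = -2, so r = -2.
Then A·(-2)^0 = 5 gives A = 5, and h(m) = 5·(-2)^m.
h(4) = 5·(-2)^4 = 80.

80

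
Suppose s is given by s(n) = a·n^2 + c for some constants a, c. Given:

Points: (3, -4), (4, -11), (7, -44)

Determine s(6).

-31

From s(3) = -4 and s(4) = -11: 9a + c = -4 and 16a + c = -11.
Subtracting: 7a = -7, so a = -1; then c = -4 − (-1)·9 = 5.
So s(n) = -1n² + 5, and s(6) = -31.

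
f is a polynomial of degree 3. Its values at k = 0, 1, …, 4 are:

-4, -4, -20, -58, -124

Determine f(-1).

First differences: 0, -16, -38, -66. Second differences: -16, -22, -28. Third differences: -6, -6.
Level-3 differences are constant, so f has degree 3.
Fitting a degree-3 polynomial gives f(k) = -k³ - 5k² + 6k - 4.
Then f(-1) = -14.

-14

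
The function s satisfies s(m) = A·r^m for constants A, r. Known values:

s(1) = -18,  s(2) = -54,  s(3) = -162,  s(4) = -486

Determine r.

3

Consecutive ratio: -54/(-18) = 3, and -162/(-54) = 3, so r = 3.
Then A·3^1 = -18 gives A = -6, and s(m) = -6·3^m.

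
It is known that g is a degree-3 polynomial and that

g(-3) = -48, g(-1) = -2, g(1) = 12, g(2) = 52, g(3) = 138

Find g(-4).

Write g(n) = an³ + bn² + cn + d; the 5 given values yield a linear system in the 4 coefficients.
Solving, g(n) = 3n³ + 5n² + 4n.
Then g(-4) = -128.

-128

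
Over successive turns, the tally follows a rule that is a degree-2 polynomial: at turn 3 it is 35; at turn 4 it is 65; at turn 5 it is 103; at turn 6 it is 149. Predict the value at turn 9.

335

Write the value at n as g(n).
First differences: 30, 38, 46. Second differences: 8, 8.
Level-2 differences are constant, so g has degree 2.
Fitting a degree-2 polynomial gives g(n) = 4n² + 2n - 7.
Then g(9) = 335.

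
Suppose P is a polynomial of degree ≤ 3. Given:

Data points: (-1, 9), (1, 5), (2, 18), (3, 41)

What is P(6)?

170

Write P(x) = ax³ + bx² + cx + d; the 4 given values yield a linear system in the 4 coefficients.
Solving, the leading coefficient vanishes, and P(x) = 5x² - 2x + 2.
Then P(6) = 170.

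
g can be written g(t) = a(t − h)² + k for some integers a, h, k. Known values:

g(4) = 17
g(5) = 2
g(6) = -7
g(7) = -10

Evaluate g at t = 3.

First differences -15, -9, -3; second difference 6 = 2a, so a = 3.
Expanding, the t-coefficient is −2ah = -6h; matching it to the data gives h = 7, and then k = -10.
So g(t) = 3(t − 7)² − 10.
g(3) = 3·(-4)² − 10 = 38.

38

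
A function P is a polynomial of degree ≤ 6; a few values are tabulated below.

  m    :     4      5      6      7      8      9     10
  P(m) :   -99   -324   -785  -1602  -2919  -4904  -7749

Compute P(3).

Write P(m) = am^6 + bm^5 + cm^4 + dm³ + em² + pm + q; the 7 given values yield a linear system in the 7 coefficients.
Solving, the top 2 coefficients vanish, and P(m) = -m^4 + 2m³ + 3m² - 5m + 1.
Then P(3) = -14.

-14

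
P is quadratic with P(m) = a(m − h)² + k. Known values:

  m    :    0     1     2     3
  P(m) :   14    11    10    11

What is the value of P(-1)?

First differences -3, -1, 1; second difference 2 = 2a, so a = 1.
Expanding, the m-coefficient is −2ah = -2h; matching it to the data gives h = 2, and then k = 10.
So P(m) = 1(m − 2)² + 10.
P(-1) = 1·(-3)² + 10 = 19.

19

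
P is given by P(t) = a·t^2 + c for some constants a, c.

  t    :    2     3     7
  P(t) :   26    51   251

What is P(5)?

From P(2) = 26 and P(3) = 51: 4a + c = 26 and 9a + c = 51.
Subtracting: 5a = 25, so a = 5; then c = 26 − 5·4 = 6.
So P(t) = 5t² + 6, and P(5) = 131.

131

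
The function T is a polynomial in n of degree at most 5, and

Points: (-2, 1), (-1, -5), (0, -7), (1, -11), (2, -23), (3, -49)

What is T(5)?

First differences: -6, -2, -4, -12, -26. Second differences: 4, -2, -8, -14. Third differences: -6, -6, -6.
Level-3 differences are constant, so T has degree 3.
Fitting a degree-3 polynomial gives T(n) = -n³ - n² - 2n - 7.
Then T(5) = -167.

-167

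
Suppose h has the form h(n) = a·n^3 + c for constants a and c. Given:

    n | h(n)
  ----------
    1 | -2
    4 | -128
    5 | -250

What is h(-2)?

16

From h(1) = -2 and h(4) = -128: 1a + c = -2 and 64a + c = -128.
Subtracting: 63a = -126, so a = -2; then c = -2 − (-2)·1 = 0.
So h(n) = -2n³ + 0, and h(-2) = 16.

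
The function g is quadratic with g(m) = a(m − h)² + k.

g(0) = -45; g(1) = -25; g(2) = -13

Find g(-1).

First differences 20, 12; second difference -8 = 2a, so a = -4.
Expanding, the m-coefficient is −2ah = 8h; matching it to the data gives h = 3, and then k = -9.
So g(m) = -4(m − 3)² − 9.
g(-1) = -4·(-4)² − 9 = -73.

-73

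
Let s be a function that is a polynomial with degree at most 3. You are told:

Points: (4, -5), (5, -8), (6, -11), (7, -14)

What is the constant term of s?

Write s(k) = ak³ + bk² + ck + d; the 4 given values yield a linear system in the 4 coefficients.
Solving, the top 2 coefficients vanish, and s(k) = -3k + 7.
The constant term is s(0) = 7.

7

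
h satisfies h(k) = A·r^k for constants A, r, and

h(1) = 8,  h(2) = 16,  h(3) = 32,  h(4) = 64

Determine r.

Consecutive ratio: 16/8 = 2, and 32/16 = 2, so r = 2.
Then A·2^1 = 8 gives A = 4, and h(k) = 4·2^k.

2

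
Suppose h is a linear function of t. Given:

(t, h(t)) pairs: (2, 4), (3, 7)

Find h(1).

Write h(t) = at + b; the 2 given values yield a linear system in the 2 coefficients.
Solving, h(t) = 3t - 2.
Then h(1) = 1.

1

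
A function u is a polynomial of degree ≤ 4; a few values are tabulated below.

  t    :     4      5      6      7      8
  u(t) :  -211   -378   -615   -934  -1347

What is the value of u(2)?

First differences: -167, -237, -319, -413. Second differences: -70, -82, -94. Third differences: -12, -12.
Level-3 differences are constant, so u has degree 3.
Fitting a degree-3 polynomial gives u(t) = -2t³ - 5t² - 3.
Then u(2) = -39.

-39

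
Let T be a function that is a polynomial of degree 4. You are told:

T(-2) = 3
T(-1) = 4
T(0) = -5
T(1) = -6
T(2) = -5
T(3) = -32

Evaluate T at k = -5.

-600

First differences: 1, -9, -1, 1, -27. Second differences: -10, 8, 2, -28. Third differences: 18, -6, -30. Fourth differences: -24, -24.
Level-4 differences are constant, so T has degree 4.
Fitting a degree-4 polynomial gives T(k) = -k^4 + k³ + 5k² - 6k - 5.
Then T(-5) = -600.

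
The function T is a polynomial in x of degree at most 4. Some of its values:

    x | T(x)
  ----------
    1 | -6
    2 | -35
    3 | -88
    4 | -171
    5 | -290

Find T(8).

-923

Write T(x) = ax^4 + bx³ + cx² + dx + e; the 5 given values yield a linear system in the 5 coefficients.
Solving, the leading coefficient vanishes, and T(x) = -x³ - 6x² - 4x + 5.
Then T(8) = -923.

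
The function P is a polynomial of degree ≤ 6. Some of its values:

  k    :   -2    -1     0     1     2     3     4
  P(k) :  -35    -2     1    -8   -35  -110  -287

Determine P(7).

-2330

First differences: 33, 3, -9, -27, -75, -177. Second differences: -30, -12, -18, -48, -102. Third differences: 18, -6, -30, -54. Fourth differences: -24, -24, -24.
Level-4 differences are constant, so P has degree 4.
Fitting a degree-4 polynomial gives P(k) = -k^4 + k³ - 5k² - 4k + 1.
Then P(7) = -2330.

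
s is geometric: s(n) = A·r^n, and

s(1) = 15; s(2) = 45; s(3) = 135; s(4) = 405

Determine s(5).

Consecutive ratio: 45/15 = 3, and 135/45 = 3, so r = 3.
Then A·3^1 = 15 gives A = 5, and s(n) = 5·3^n.
s(5) = 5·3^5 = 1215.

1215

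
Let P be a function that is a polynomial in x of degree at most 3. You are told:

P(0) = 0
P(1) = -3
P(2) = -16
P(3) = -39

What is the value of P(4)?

-72

Write P(x) = ax³ + bx² + cx + d; the 4 given values yield a linear system in the 4 coefficients.
Solving, the leading coefficient vanishes, and P(x) = -5x² + 2x.
Then P(4) = -72.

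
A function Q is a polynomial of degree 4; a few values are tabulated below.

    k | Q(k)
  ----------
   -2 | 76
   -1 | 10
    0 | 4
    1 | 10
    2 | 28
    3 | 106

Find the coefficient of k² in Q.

4

First differences: -66, -6, 6, 18, 78. Second differences: 60, 12, 12, 60. Third differences: -48, 0, 48. Fourth differences: 48, 48.
Level-4 differences are constant, so Q has degree 4.
Fitting a degree-4 polynomial gives Q(k) = 2k^4 - 4k³ + 4k² + 4k + 4.
The coefficient of k² is 4.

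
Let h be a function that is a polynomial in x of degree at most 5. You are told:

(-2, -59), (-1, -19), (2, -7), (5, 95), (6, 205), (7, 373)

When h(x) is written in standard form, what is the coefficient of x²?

-7

Write h(x) = ax^5 + bx^4 + cx³ + dx² + ex + p; the 6 given values yield a linear system in the 6 coefficients.
Solving, the top 2 coefficients vanish, and h(x) = 2x³ - 7x² + 5x - 5.
The coefficient of x² is -7.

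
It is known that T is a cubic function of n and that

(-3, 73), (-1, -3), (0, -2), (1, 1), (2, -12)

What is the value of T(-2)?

Write T(n) = an³ + bn² + cn + d; the 5 given values yield a linear system in the 4 coefficients.
Solving, T(n) = -3n³ + n² + 5n - 2.
Then T(-2) = 16.

16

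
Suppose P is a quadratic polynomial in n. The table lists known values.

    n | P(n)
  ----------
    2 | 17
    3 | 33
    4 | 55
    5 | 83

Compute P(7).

157

First differences: 16, 22, 28. Second differences: 6, 6.
Level-2 differences are constant, so P has degree 2.
Fitting a degree-2 polynomial gives P(n) = 3n² + n + 3.
Then P(7) = 157.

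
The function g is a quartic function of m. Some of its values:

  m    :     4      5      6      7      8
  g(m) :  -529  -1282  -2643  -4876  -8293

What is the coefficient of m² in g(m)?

Write g(m) = am^4 + bm³ + cm² + dm + e; the 5 given values yield a linear system in the 5 coefficients.
Solving, g(m) = -2m^4 - 2m² + 3m + 3.
The coefficient of m² is -2.

-2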